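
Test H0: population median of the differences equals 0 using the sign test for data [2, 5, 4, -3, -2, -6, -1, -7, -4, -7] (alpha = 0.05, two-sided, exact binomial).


Step 1: Discard zero differences. Original n = 10; n_eff = number of nonzero differences = 10.
Nonzero differences (with sign): +2, +5, +4, -3, -2, -6, -1, -7, -4, -7
Step 2: Count signs: positive = 3, negative = 7.
Step 3: Under H0: P(positive) = 0.5, so the number of positives S ~ Bin(10, 0.5).
Step 4: Two-sided exact p-value = sum of Bin(10,0.5) probabilities at or below the observed probability = 0.343750.
Step 5: alpha = 0.05. fail to reject H0.

n_eff = 10, pos = 3, neg = 7, p = 0.343750, fail to reject H0.


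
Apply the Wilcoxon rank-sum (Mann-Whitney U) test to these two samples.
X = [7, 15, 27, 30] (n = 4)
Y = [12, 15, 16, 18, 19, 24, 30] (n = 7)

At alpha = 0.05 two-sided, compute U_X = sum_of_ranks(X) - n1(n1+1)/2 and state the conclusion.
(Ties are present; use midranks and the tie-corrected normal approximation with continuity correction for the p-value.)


Step 1: Combine and sort all 11 observations; assign midranks.
sorted (value, group): (7,X), (12,Y), (15,X), (15,Y), (16,Y), (18,Y), (19,Y), (24,Y), (27,X), (30,X), (30,Y)
ranks: 7->1, 12->2, 15->3.5, 15->3.5, 16->5, 18->6, 19->7, 24->8, 27->9, 30->10.5, 30->10.5
Step 2: Rank sum for X: R1 = 1 + 3.5 + 9 + 10.5 = 24.
Step 3: U_X = R1 - n1(n1+1)/2 = 24 - 4*5/2 = 24 - 10 = 14.
       U_Y = n1*n2 - U_X = 28 - 14 = 14.
Step 4: Ties are present, so use the tie-corrected normal approximation (with continuity correction) for the p-value.
Step 5: p-value = 1.000000; compare to alpha = 0.05. fail to reject H0.

U_X = 14, p = 1.000000, fail to reject H0 at alpha = 0.05.


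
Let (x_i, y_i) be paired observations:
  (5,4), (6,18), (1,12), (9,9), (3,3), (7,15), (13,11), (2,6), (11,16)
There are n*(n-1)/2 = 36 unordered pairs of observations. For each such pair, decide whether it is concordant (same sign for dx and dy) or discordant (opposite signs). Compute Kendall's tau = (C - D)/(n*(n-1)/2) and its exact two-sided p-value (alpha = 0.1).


Step 1: Enumerate the 36 unordered pairs (i,j) with i<j and classify each by sign(x_j-x_i) * sign(y_j-y_i).
  (1,2):dx=+1,dy=+14->C; (1,3):dx=-4,dy=+8->D; (1,4):dx=+4,dy=+5->C; (1,5):dx=-2,dy=-1->C
  (1,6):dx=+2,dy=+11->C; (1,7):dx=+8,dy=+7->C; (1,8):dx=-3,dy=+2->D; (1,9):dx=+6,dy=+12->C
  (2,3):dx=-5,dy=-6->C; (2,4):dx=+3,dy=-9->D; (2,5):dx=-3,dy=-15->C; (2,6):dx=+1,dy=-3->D
  (2,7):dx=+7,dy=-7->D; (2,8):dx=-4,dy=-12->C; (2,9):dx=+5,dy=-2->D; (3,4):dx=+8,dy=-3->D
  (3,5):dx=+2,dy=-9->D; (3,6):dx=+6,dy=+3->C; (3,7):dx=+12,dy=-1->D; (3,8):dx=+1,dy=-6->D
  (3,9):dx=+10,dy=+4->C; (4,5):dx=-6,dy=-6->C; (4,6):dx=-2,dy=+6->D; (4,7):dx=+4,dy=+2->C
  (4,8):dx=-7,dy=-3->C; (4,9):dx=+2,dy=+7->C; (5,6):dx=+4,dy=+12->C; (5,7):dx=+10,dy=+8->C
  (5,8):dx=-1,dy=+3->D; (5,9):dx=+8,dy=+13->C; (6,7):dx=+6,dy=-4->D; (6,8):dx=-5,dy=-9->C
  (6,9):dx=+4,dy=+1->C; (7,8):dx=-11,dy=-5->C; (7,9):dx=-2,dy=+5->D; (8,9):dx=+9,dy=+10->C
Step 2: C = 22, D = 14, total pairs = 36.
Step 3: tau = (C - D)/(n(n-1)/2) = (22 - 14)/36 = 0.222222.
Step 4: Exact two-sided p-value (enumerate n! = 362880 permutations of y under H0): p = 0.476709.
Step 5: alpha = 0.1. fail to reject H0.

tau_b = 0.2222 (C=22, D=14), p = 0.476709, fail to reject H0.


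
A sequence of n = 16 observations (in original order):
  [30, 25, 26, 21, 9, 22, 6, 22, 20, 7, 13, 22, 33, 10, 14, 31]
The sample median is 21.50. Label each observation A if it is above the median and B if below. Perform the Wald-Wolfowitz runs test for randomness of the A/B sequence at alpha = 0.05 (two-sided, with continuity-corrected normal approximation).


Step 1: Compute median = 21.50; label A = above, B = below.
Labels in order: AAABBABABBBAABBA  (n_A = 8, n_B = 8)
Step 2: Count runs R = 9.
Step 3: Under H0 (random ordering), E[R] = 2*n_A*n_B/(n_A+n_B) + 1 = 2*8*8/16 + 1 = 9.0000.
        Var[R] = 2*n_A*n_B*(2*n_A*n_B - n_A - n_B) / ((n_A+n_B)^2 * (n_A+n_B-1)) = 14336/3840 = 3.7333.
        SD[R] = 1.9322.
Step 4: R = E[R], so z = 0 with no continuity correction.
Step 5: Two-sided p-value via normal approximation = 2*(1 - Phi(|z|)) = 1.000000.
Step 6: alpha = 0.05. fail to reject H0.

R = 9, z = 0.0000, p = 1.000000, fail to reject H0.


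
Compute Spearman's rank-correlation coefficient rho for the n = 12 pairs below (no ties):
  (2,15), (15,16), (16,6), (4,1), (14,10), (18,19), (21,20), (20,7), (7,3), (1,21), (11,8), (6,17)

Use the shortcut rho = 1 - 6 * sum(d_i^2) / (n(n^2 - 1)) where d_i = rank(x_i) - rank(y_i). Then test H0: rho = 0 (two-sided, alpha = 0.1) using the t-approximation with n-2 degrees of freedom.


Step 1: Rank x and y separately (midranks; no ties here).
rank(x): 2->2, 15->8, 16->9, 4->3, 14->7, 18->10, 21->12, 20->11, 7->5, 1->1, 11->6, 6->4
rank(y): 15->7, 16->8, 6->3, 1->1, 10->6, 19->10, 20->11, 7->4, 3->2, 21->12, 8->5, 17->9
Step 2: d_i = R_x(i) - R_y(i); compute d_i^2.
  (2-7)^2=25, (8-8)^2=0, (9-3)^2=36, (3-1)^2=4, (7-6)^2=1, (10-10)^2=0, (12-11)^2=1, (11-4)^2=49, (5-2)^2=9, (1-12)^2=121, (6-5)^2=1, (4-9)^2=25
sum(d^2) = 272.
Step 3: rho = 1 - 6*272 / (12*(12^2 - 1)) = 1 - 1632/1716 = 0.048951.
Step 4: Under H0, t = rho * sqrt((n-2)/(1-rho^2)) = 0.1550 ~ t(10).
Step 5: Two-sided p-value from the t-distribution with 10 df = 0.879919.
Step 6: alpha = 0.1. fail to reject H0.

rho = 0.0490, p = 0.879919, fail to reject H0 at alpha = 0.1.


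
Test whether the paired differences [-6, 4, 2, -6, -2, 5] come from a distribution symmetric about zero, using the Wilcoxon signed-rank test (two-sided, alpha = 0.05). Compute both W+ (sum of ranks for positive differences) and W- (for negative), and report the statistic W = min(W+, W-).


Step 1: Drop any zero differences (none here) and take |d_i|.
|d| = [6, 4, 2, 6, 2, 5]
Step 2: Midrank |d_i| (ties get averaged ranks).
ranks: |6|->5.5, |4|->3, |2|->1.5, |6|->5.5, |2|->1.5, |5|->4
Step 3: Attach original signs; sum ranks with positive sign and with negative sign.
W+ = 3 + 1.5 + 4 = 8.5
W- = 5.5 + 5.5 + 1.5 = 12.5
(Check: W+ + W- = 21 should equal n(n+1)/2 = 21.)
Step 4: Test statistic W = min(W+, W-) = 8.5.
Step 5: Ties in |d|, so use the tie-corrected normal approximation.
        E[W] = n(n+1)/4 = 6*7/4 = 10.5.
        Tie groups: |d|=2 (t=2), |d|=6 (t=2); sum(t^3 - t) = 12.
        Var[W] = n(n+1)(2n+1)/24 - sum(t^3-t)/48 = 546/24 - 12/48 = 22.5.
        z = (W - E[W]) / sqrt(Var[W]) = (8.5 - 10.5) / 4.7434 = -0.4216.
        Two-sided p = 2*Phi(z) = 0.673290.
Step 6: alpha = 0.05. fail to reject H0.

W+ = 8.5, W- = 12.5, W = min = 8.5, p = 0.673290, fail to reject H0.


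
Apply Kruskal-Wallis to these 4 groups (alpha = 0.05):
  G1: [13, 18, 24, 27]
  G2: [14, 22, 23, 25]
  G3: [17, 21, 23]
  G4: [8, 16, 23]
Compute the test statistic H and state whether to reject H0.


Step 1: Combine all N = 14 observations and assign midranks.
sorted (value, group, rank): (8,G4,1), (13,G1,2), (14,G2,3), (16,G4,4), (17,G3,5), (18,G1,6), (21,G3,7), (22,G2,8), (23,G2,10), (23,G3,10), (23,G4,10), (24,G1,12), (25,G2,13), (27,G1,14)
Step 2: Sum ranks within each group.
R_1 = 34 (n_1 = 4)
R_2 = 34 (n_2 = 4)
R_3 = 22 (n_3 = 3)
R_4 = 15 (n_4 = 3)
Step 3: H = 12/(N(N+1)) * sum(R_i^2/n_i) - 3(N+1)
     = 12/(14*15) * (34^2/4 + 34^2/4 + 22^2/3 + 15^2/3) - 3*15
     = 0.057143 * 814.333 - 45
     = 1.533333.
Step 4: Ties present; correction factor C = 1 - 24/(14^3 - 14) = 0.991209. Corrected H = 1.533333 / 0.991209 = 1.546933.
Step 5: Under H0, H ~ chi^2(3); p-value = 0.671481.
Step 6: alpha = 0.05. fail to reject H0.

H = 1.5469, df = 3, p = 0.671481, fail to reject H0.


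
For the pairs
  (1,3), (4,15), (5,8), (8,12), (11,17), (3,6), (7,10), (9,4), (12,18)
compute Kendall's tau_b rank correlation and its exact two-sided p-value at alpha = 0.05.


Step 1: Enumerate the 36 unordered pairs (i,j) with i<j and classify each by sign(x_j-x_i) * sign(y_j-y_i).
  (1,2):dx=+3,dy=+12->C; (1,3):dx=+4,dy=+5->C; (1,4):dx=+7,dy=+9->C; (1,5):dx=+10,dy=+14->C
  (1,6):dx=+2,dy=+3->C; (1,7):dx=+6,dy=+7->C; (1,8):dx=+8,dy=+1->C; (1,9):dx=+11,dy=+15->C
  (2,3):dx=+1,dy=-7->D; (2,4):dx=+4,dy=-3->D; (2,5):dx=+7,dy=+2->C; (2,6):dx=-1,dy=-9->C
  (2,7):dx=+3,dy=-5->D; (2,8):dx=+5,dy=-11->D; (2,9):dx=+8,dy=+3->C; (3,4):dx=+3,dy=+4->C
  (3,5):dx=+6,dy=+9->C; (3,6):dx=-2,dy=-2->C; (3,7):dx=+2,dy=+2->C; (3,8):dx=+4,dy=-4->D
  (3,9):dx=+7,dy=+10->C; (4,5):dx=+3,dy=+5->C; (4,6):dx=-5,dy=-6->C; (4,7):dx=-1,dy=-2->C
  (4,8):dx=+1,dy=-8->D; (4,9):dx=+4,dy=+6->C; (5,6):dx=-8,dy=-11->C; (5,7):dx=-4,dy=-7->C
  (5,8):dx=-2,dy=-13->C; (5,9):dx=+1,dy=+1->C; (6,7):dx=+4,dy=+4->C; (6,8):dx=+6,dy=-2->D
  (6,9):dx=+9,dy=+12->C; (7,8):dx=+2,dy=-6->D; (7,9):dx=+5,dy=+8->C; (8,9):dx=+3,dy=+14->C
Step 2: C = 28, D = 8, total pairs = 36.
Step 3: tau = (C - D)/(n(n-1)/2) = (28 - 8)/36 = 0.555556.
Step 4: Exact two-sided p-value (enumerate n! = 362880 permutations of y under H0): p = 0.044615.
Step 5: alpha = 0.05. reject H0.

tau_b = 0.5556 (C=28, D=8), p = 0.044615, reject H0.


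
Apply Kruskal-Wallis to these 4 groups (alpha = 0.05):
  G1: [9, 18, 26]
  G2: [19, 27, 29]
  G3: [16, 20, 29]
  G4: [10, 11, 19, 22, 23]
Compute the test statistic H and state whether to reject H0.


Step 1: Combine all N = 14 observations and assign midranks.
sorted (value, group, rank): (9,G1,1), (10,G4,2), (11,G4,3), (16,G3,4), (18,G1,5), (19,G2,6.5), (19,G4,6.5), (20,G3,8), (22,G4,9), (23,G4,10), (26,G1,11), (27,G2,12), (29,G2,13.5), (29,G3,13.5)
Step 2: Sum ranks within each group.
R_1 = 17 (n_1 = 3)
R_2 = 32 (n_2 = 3)
R_3 = 25.5 (n_3 = 3)
R_4 = 30.5 (n_4 = 5)
Step 3: H = 12/(N(N+1)) * sum(R_i^2/n_i) - 3(N+1)
     = 12/(14*15) * (17^2/3 + 32^2/3 + 25.5^2/3 + 30.5^2/5) - 3*15
     = 0.057143 * 840.467 - 45
     = 3.026667.
Step 4: Ties present; correction factor C = 1 - 12/(14^3 - 14) = 0.995604. Corrected H = 3.026667 / 0.995604 = 3.040029.
Step 5: Under H0, H ~ chi^2(3); p-value = 0.385495.
Step 6: alpha = 0.05. fail to reject H0.

H = 3.0400, df = 3, p = 0.385495, fail to reject H0.


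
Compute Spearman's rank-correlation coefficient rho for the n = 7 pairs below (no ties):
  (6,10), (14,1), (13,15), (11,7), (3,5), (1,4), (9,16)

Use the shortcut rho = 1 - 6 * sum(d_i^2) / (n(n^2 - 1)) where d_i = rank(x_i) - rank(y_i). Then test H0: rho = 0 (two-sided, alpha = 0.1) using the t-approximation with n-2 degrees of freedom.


Step 1: Rank x and y separately (midranks; no ties here).
rank(x): 6->3, 14->7, 13->6, 11->5, 3->2, 1->1, 9->4
rank(y): 10->5, 1->1, 15->6, 7->4, 5->3, 4->2, 16->7
Step 2: d_i = R_x(i) - R_y(i); compute d_i^2.
  (3-5)^2=4, (7-1)^2=36, (6-6)^2=0, (5-4)^2=1, (2-3)^2=1, (1-2)^2=1, (4-7)^2=9
sum(d^2) = 52.
Step 3: rho = 1 - 6*52 / (7*(7^2 - 1)) = 1 - 312/336 = 0.071429.
Step 4: Under H0, t = rho * sqrt((n-2)/(1-rho^2)) = 0.1601 ~ t(5).
Step 5: Two-sided p-value from the t-distribution with 5 df = 0.879048.
Step 6: alpha = 0.1. fail to reject H0.

rho = 0.0714, p = 0.879048, fail to reject H0 at alpha = 0.1.


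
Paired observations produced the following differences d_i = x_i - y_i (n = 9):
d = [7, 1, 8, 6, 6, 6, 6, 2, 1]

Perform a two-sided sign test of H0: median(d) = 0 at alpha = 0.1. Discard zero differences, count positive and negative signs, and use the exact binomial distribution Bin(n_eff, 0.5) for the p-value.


Step 1: Discard zero differences. Original n = 9; n_eff = number of nonzero differences = 9.
Nonzero differences (with sign): +7, +1, +8, +6, +6, +6, +6, +2, +1
Step 2: Count signs: positive = 9, negative = 0.
Step 3: Under H0: P(positive) = 0.5, so the number of positives S ~ Bin(9, 0.5).
Step 4: Two-sided exact p-value = sum of Bin(9,0.5) probabilities at or below the observed probability = 0.003906.
Step 5: alpha = 0.1. reject H0.

n_eff = 9, pos = 9, neg = 0, p = 0.003906, reject H0.


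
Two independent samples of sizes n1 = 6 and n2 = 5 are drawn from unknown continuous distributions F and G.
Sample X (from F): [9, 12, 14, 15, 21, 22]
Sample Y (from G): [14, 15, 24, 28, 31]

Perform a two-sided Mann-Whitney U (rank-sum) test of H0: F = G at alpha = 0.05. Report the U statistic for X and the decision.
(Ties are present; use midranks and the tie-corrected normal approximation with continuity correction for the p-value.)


Step 1: Combine and sort all 11 observations; assign midranks.
sorted (value, group): (9,X), (12,X), (14,X), (14,Y), (15,X), (15,Y), (21,X), (22,X), (24,Y), (28,Y), (31,Y)
ranks: 9->1, 12->2, 14->3.5, 14->3.5, 15->5.5, 15->5.5, 21->7, 22->8, 24->9, 28->10, 31->11
Step 2: Rank sum for X: R1 = 1 + 2 + 3.5 + 5.5 + 7 + 8 = 27.
Step 3: U_X = R1 - n1(n1+1)/2 = 27 - 6*7/2 = 27 - 21 = 6.
       U_Y = n1*n2 - U_X = 30 - 6 = 24.
Step 4: Ties are present, so use the tie-corrected normal approximation (with continuity correction) for the p-value.
Step 5: p-value = 0.119000; compare to alpha = 0.05. fail to reject H0.

U_X = 6, p = 0.119000, fail to reject H0 at alpha = 0.05.


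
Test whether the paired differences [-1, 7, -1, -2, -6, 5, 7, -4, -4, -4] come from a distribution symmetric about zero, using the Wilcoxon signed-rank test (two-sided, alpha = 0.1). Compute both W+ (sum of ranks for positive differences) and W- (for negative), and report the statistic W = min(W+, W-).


Step 1: Drop any zero differences (none here) and take |d_i|.
|d| = [1, 7, 1, 2, 6, 5, 7, 4, 4, 4]
Step 2: Midrank |d_i| (ties get averaged ranks).
ranks: |1|->1.5, |7|->9.5, |1|->1.5, |2|->3, |6|->8, |5|->7, |7|->9.5, |4|->5, |4|->5, |4|->5
Step 3: Attach original signs; sum ranks with positive sign and with negative sign.
W+ = 9.5 + 7 + 9.5 = 26
W- = 1.5 + 1.5 + 3 + 8 + 5 + 5 + 5 = 29
(Check: W+ + W- = 55 should equal n(n+1)/2 = 55.)
Step 4: Test statistic W = min(W+, W-) = 26.
Step 5: Ties in |d|, so use the tie-corrected normal approximation.
        E[W] = n(n+1)/4 = 10*11/4 = 27.5.
        Tie groups: |d|=1 (t=2), |d|=4 (t=3), |d|=7 (t=2); sum(t^3 - t) = 36.
        Var[W] = n(n+1)(2n+1)/24 - sum(t^3-t)/48 = 2310/24 - 36/48 = 95.5.
        z = (W - E[W]) / sqrt(Var[W]) = (26 - 27.5) / 9.7724 = -0.1535.
        Two-sided p = 2*Phi(z) = 0.878009.
Step 6: alpha = 0.1. fail to reject H0.

W+ = 26, W- = 29, W = min = 26, p = 0.878009, fail to reject H0.


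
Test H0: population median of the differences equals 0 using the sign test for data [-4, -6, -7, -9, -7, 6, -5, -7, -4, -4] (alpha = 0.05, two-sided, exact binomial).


Step 1: Discard zero differences. Original n = 10; n_eff = number of nonzero differences = 10.
Nonzero differences (with sign): -4, -6, -7, -9, -7, +6, -5, -7, -4, -4
Step 2: Count signs: positive = 1, negative = 9.
Step 3: Under H0: P(positive) = 0.5, so the number of positives S ~ Bin(10, 0.5).
Step 4: Two-sided exact p-value = sum of Bin(10,0.5) probabilities at or below the observed probability = 0.021484.
Step 5: alpha = 0.05. reject H0.

n_eff = 10, pos = 1, neg = 9, p = 0.021484, reject H0.


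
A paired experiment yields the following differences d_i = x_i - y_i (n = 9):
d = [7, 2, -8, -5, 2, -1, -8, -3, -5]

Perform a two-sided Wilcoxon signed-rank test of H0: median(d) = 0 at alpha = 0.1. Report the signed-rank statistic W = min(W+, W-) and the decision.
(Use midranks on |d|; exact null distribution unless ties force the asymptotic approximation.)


Step 1: Drop any zero differences (none here) and take |d_i|.
|d| = [7, 2, 8, 5, 2, 1, 8, 3, 5]
Step 2: Midrank |d_i| (ties get averaged ranks).
ranks: |7|->7, |2|->2.5, |8|->8.5, |5|->5.5, |2|->2.5, |1|->1, |8|->8.5, |3|->4, |5|->5.5
Step 3: Attach original signs; sum ranks with positive sign and with negative sign.
W+ = 7 + 2.5 + 2.5 = 12
W- = 8.5 + 5.5 + 1 + 8.5 + 4 + 5.5 = 33
(Check: W+ + W- = 45 should equal n(n+1)/2 = 45.)
Step 4: Test statistic W = min(W+, W-) = 12.
Step 5: Ties in |d|, so use the tie-corrected normal approximation.
        E[W] = n(n+1)/4 = 9*10/4 = 22.5.
        Tie groups: |d|=2 (t=2), |d|=5 (t=2), |d|=8 (t=2); sum(t^3 - t) = 18.
        Var[W] = n(n+1)(2n+1)/24 - sum(t^3-t)/48 = 1710/24 - 18/48 = 70.875.
        z = (W - E[W]) / sqrt(Var[W]) = (12 - 22.5) / 8.4187 = -1.2472.
        Two-sided p = 2*Phi(z) = 0.212317.
Step 6: alpha = 0.1. fail to reject H0.

W+ = 12, W- = 33, W = min = 12, p = 0.212317, fail to reject H0.


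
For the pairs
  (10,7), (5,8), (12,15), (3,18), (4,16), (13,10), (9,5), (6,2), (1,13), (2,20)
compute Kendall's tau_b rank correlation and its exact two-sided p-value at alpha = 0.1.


Step 1: Enumerate the 45 unordered pairs (i,j) with i<j and classify each by sign(x_j-x_i) * sign(y_j-y_i).
  (1,2):dx=-5,dy=+1->D; (1,3):dx=+2,dy=+8->C; (1,4):dx=-7,dy=+11->D; (1,5):dx=-6,dy=+9->D
  (1,6):dx=+3,dy=+3->C; (1,7):dx=-1,dy=-2->C; (1,8):dx=-4,dy=-5->C; (1,9):dx=-9,dy=+6->D
  (1,10):dx=-8,dy=+13->D; (2,3):dx=+7,dy=+7->C; (2,4):dx=-2,dy=+10->D; (2,5):dx=-1,dy=+8->D
  (2,6):dx=+8,dy=+2->C; (2,7):dx=+4,dy=-3->D; (2,8):dx=+1,dy=-6->D; (2,9):dx=-4,dy=+5->D
  (2,10):dx=-3,dy=+12->D; (3,4):dx=-9,dy=+3->D; (3,5):dx=-8,dy=+1->D; (3,6):dx=+1,dy=-5->D
  (3,7):dx=-3,dy=-10->C; (3,8):dx=-6,dy=-13->C; (3,9):dx=-11,dy=-2->C; (3,10):dx=-10,dy=+5->D
  (4,5):dx=+1,dy=-2->D; (4,6):dx=+10,dy=-8->D; (4,7):dx=+6,dy=-13->D; (4,8):dx=+3,dy=-16->D
  (4,9):dx=-2,dy=-5->C; (4,10):dx=-1,dy=+2->D; (5,6):dx=+9,dy=-6->D; (5,7):dx=+5,dy=-11->D
  (5,8):dx=+2,dy=-14->D; (5,9):dx=-3,dy=-3->C; (5,10):dx=-2,dy=+4->D; (6,7):dx=-4,dy=-5->C
  (6,8):dx=-7,dy=-8->C; (6,9):dx=-12,dy=+3->D; (6,10):dx=-11,dy=+10->D; (7,8):dx=-3,dy=-3->C
  (7,9):dx=-8,dy=+8->D; (7,10):dx=-7,dy=+15->D; (8,9):dx=-5,dy=+11->D; (8,10):dx=-4,dy=+18->D
  (9,10):dx=+1,dy=+7->C
Step 2: C = 15, D = 30, total pairs = 45.
Step 3: tau = (C - D)/(n(n-1)/2) = (15 - 30)/45 = -0.333333.
Step 4: Exact two-sided p-value (enumerate n! = 3628800 permutations of y under H0): p = 0.216373.
Step 5: alpha = 0.1. fail to reject H0.

tau_b = -0.3333 (C=15, D=30), p = 0.216373, fail to reject H0.


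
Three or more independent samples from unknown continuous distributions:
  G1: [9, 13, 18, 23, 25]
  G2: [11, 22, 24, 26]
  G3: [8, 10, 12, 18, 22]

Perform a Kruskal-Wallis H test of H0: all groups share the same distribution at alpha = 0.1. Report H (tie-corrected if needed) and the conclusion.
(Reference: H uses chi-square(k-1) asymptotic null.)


Step 1: Combine all N = 14 observations and assign midranks.
sorted (value, group, rank): (8,G3,1), (9,G1,2), (10,G3,3), (11,G2,4), (12,G3,5), (13,G1,6), (18,G1,7.5), (18,G3,7.5), (22,G2,9.5), (22,G3,9.5), (23,G1,11), (24,G2,12), (25,G1,13), (26,G2,14)
Step 2: Sum ranks within each group.
R_1 = 39.5 (n_1 = 5)
R_2 = 39.5 (n_2 = 4)
R_3 = 26 (n_3 = 5)
Step 3: H = 12/(N(N+1)) * sum(R_i^2/n_i) - 3(N+1)
     = 12/(14*15) * (39.5^2/5 + 39.5^2/4 + 26^2/5) - 3*15
     = 0.057143 * 837.312 - 45
     = 2.846429.
Step 4: Ties present; correction factor C = 1 - 12/(14^3 - 14) = 0.995604. Corrected H = 2.846429 / 0.995604 = 2.858996.
Step 5: Under H0, H ~ chi^2(2); p-value = 0.239429.
Step 6: alpha = 0.1. fail to reject H0.

H = 2.8590, df = 2, p = 0.239429, fail to reject H0.


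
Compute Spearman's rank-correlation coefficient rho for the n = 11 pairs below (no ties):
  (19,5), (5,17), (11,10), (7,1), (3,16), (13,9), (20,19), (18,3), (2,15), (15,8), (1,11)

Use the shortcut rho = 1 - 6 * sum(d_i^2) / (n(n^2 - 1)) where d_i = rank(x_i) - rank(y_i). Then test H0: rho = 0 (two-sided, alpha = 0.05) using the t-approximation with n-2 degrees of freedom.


Step 1: Rank x and y separately (midranks; no ties here).
rank(x): 19->10, 5->4, 11->6, 7->5, 3->3, 13->7, 20->11, 18->9, 2->2, 15->8, 1->1
rank(y): 5->3, 17->10, 10->6, 1->1, 16->9, 9->5, 19->11, 3->2, 15->8, 8->4, 11->7
Step 2: d_i = R_x(i) - R_y(i); compute d_i^2.
  (10-3)^2=49, (4-10)^2=36, (6-6)^2=0, (5-1)^2=16, (3-9)^2=36, (7-5)^2=4, (11-11)^2=0, (9-2)^2=49, (2-8)^2=36, (8-4)^2=16, (1-7)^2=36
sum(d^2) = 278.
Step 3: rho = 1 - 6*278 / (11*(11^2 - 1)) = 1 - 1668/1320 = -0.263636.
Step 4: Under H0, t = rho * sqrt((n-2)/(1-rho^2)) = -0.8199 ~ t(9).
Step 5: Two-sided p-value from the t-distribution with 9 df = 0.433441.
Step 6: alpha = 0.05. fail to reject H0.

rho = -0.2636, p = 0.433441, fail to reject H0 at alpha = 0.05.


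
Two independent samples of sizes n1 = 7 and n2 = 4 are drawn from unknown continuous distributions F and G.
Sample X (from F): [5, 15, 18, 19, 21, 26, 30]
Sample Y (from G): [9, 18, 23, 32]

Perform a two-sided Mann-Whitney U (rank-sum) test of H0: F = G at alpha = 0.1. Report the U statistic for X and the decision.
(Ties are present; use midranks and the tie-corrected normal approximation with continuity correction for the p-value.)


Step 1: Combine and sort all 11 observations; assign midranks.
sorted (value, group): (5,X), (9,Y), (15,X), (18,X), (18,Y), (19,X), (21,X), (23,Y), (26,X), (30,X), (32,Y)
ranks: 5->1, 9->2, 15->3, 18->4.5, 18->4.5, 19->6, 21->7, 23->8, 26->9, 30->10, 32->11
Step 2: Rank sum for X: R1 = 1 + 3 + 4.5 + 6 + 7 + 9 + 10 = 40.5.
Step 3: U_X = R1 - n1(n1+1)/2 = 40.5 - 7*8/2 = 40.5 - 28 = 12.5.
       U_Y = n1*n2 - U_X = 28 - 12.5 = 15.5.
Step 4: Ties are present, so use the tie-corrected normal approximation (with continuity correction) for the p-value.
Step 5: p-value = 0.849769; compare to alpha = 0.1. fail to reject H0.

U_X = 12.5, p = 0.849769, fail to reject H0 at alpha = 0.1.


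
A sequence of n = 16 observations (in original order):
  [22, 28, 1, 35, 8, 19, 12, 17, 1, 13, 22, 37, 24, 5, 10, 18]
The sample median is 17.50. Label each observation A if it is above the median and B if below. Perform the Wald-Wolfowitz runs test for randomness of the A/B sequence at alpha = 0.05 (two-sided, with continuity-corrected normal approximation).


Step 1: Compute median = 17.50; label A = above, B = below.
Labels in order: AABABABBBBAAABBA  (n_A = 8, n_B = 8)
Step 2: Count runs R = 9.
Step 3: Under H0 (random ordering), E[R] = 2*n_A*n_B/(n_A+n_B) + 1 = 2*8*8/16 + 1 = 9.0000.
        Var[R] = 2*n_A*n_B*(2*n_A*n_B - n_A - n_B) / ((n_A+n_B)^2 * (n_A+n_B-1)) = 14336/3840 = 3.7333.
        SD[R] = 1.9322.
Step 4: R = E[R], so z = 0 with no continuity correction.
Step 5: Two-sided p-value via normal approximation = 2*(1 - Phi(|z|)) = 1.000000.
Step 6: alpha = 0.05. fail to reject H0.

R = 9, z = 0.0000, p = 1.000000, fail to reject H0.


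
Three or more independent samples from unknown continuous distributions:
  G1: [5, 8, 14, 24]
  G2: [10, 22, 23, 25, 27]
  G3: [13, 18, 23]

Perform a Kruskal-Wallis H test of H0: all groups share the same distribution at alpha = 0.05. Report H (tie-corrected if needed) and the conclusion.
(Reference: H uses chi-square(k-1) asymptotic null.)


Step 1: Combine all N = 12 observations and assign midranks.
sorted (value, group, rank): (5,G1,1), (8,G1,2), (10,G2,3), (13,G3,4), (14,G1,5), (18,G3,6), (22,G2,7), (23,G2,8.5), (23,G3,8.5), (24,G1,10), (25,G2,11), (27,G2,12)
Step 2: Sum ranks within each group.
R_1 = 18 (n_1 = 4)
R_2 = 41.5 (n_2 = 5)
R_3 = 18.5 (n_3 = 3)
Step 3: H = 12/(N(N+1)) * sum(R_i^2/n_i) - 3(N+1)
     = 12/(12*13) * (18^2/4 + 41.5^2/5 + 18.5^2/3) - 3*13
     = 0.076923 * 539.533 - 39
     = 2.502564.
Step 4: Ties present; correction factor C = 1 - 6/(12^3 - 12) = 0.996503. Corrected H = 2.502564 / 0.996503 = 2.511345.
Step 5: Under H0, H ~ chi^2(2); p-value = 0.284884.
Step 6: alpha = 0.05. fail to reject H0.

H = 2.5113, df = 2, p = 0.284884, fail to reject H0.


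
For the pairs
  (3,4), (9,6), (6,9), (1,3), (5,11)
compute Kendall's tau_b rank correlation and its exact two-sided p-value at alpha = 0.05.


Step 1: Enumerate the 10 unordered pairs (i,j) with i<j and classify each by sign(x_j-x_i) * sign(y_j-y_i).
  (1,2):dx=+6,dy=+2->C; (1,3):dx=+3,dy=+5->C; (1,4):dx=-2,dy=-1->C; (1,5):dx=+2,dy=+7->C
  (2,3):dx=-3,dy=+3->D; (2,4):dx=-8,dy=-3->C; (2,5):dx=-4,dy=+5->D; (3,4):dx=-5,dy=-6->C
  (3,5):dx=-1,dy=+2->D; (4,5):dx=+4,dy=+8->C
Step 2: C = 7, D = 3, total pairs = 10.
Step 3: tau = (C - D)/(n(n-1)/2) = (7 - 3)/10 = 0.400000.
Step 4: Exact two-sided p-value (enumerate n! = 120 permutations of y under H0): p = 0.483333.
Step 5: alpha = 0.05. fail to reject H0.

tau_b = 0.4000 (C=7, D=3), p = 0.483333, fail to reject H0.


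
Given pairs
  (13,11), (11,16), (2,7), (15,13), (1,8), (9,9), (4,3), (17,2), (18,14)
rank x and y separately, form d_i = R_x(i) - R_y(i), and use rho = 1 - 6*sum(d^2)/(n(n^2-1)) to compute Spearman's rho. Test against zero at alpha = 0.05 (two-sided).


Step 1: Rank x and y separately (midranks; no ties here).
rank(x): 13->6, 11->5, 2->2, 15->7, 1->1, 9->4, 4->3, 17->8, 18->9
rank(y): 11->6, 16->9, 7->3, 13->7, 8->4, 9->5, 3->2, 2->1, 14->8
Step 2: d_i = R_x(i) - R_y(i); compute d_i^2.
  (6-6)^2=0, (5-9)^2=16, (2-3)^2=1, (7-7)^2=0, (1-4)^2=9, (4-5)^2=1, (3-2)^2=1, (8-1)^2=49, (9-8)^2=1
sum(d^2) = 78.
Step 3: rho = 1 - 6*78 / (9*(9^2 - 1)) = 1 - 468/720 = 0.350000.
Step 4: Under H0, t = rho * sqrt((n-2)/(1-rho^2)) = 0.9885 ~ t(7).
Step 5: Two-sided p-value from the t-distribution with 7 df = 0.355820.
Step 6: alpha = 0.05. fail to reject H0.

rho = 0.3500, p = 0.355820, fail to reject H0 at alpha = 0.05.


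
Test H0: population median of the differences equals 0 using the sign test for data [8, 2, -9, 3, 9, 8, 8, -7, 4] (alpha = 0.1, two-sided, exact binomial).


Step 1: Discard zero differences. Original n = 9; n_eff = number of nonzero differences = 9.
Nonzero differences (with sign): +8, +2, -9, +3, +9, +8, +8, -7, +4
Step 2: Count signs: positive = 7, negative = 2.
Step 3: Under H0: P(positive) = 0.5, so the number of positives S ~ Bin(9, 0.5).
Step 4: Two-sided exact p-value = sum of Bin(9,0.5) probabilities at or below the observed probability = 0.179688.
Step 5: alpha = 0.1. fail to reject H0.

n_eff = 9, pos = 7, neg = 2, p = 0.179688, fail to reject H0.


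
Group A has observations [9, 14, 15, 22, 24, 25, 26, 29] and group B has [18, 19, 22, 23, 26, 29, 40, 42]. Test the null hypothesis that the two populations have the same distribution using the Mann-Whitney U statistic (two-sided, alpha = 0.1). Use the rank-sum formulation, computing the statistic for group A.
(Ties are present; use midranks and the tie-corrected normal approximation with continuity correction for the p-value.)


Step 1: Combine and sort all 16 observations; assign midranks.
sorted (value, group): (9,X), (14,X), (15,X), (18,Y), (19,Y), (22,X), (22,Y), (23,Y), (24,X), (25,X), (26,X), (26,Y), (29,X), (29,Y), (40,Y), (42,Y)
ranks: 9->1, 14->2, 15->3, 18->4, 19->5, 22->6.5, 22->6.5, 23->8, 24->9, 25->10, 26->11.5, 26->11.5, 29->13.5, 29->13.5, 40->15, 42->16
Step 2: Rank sum for X: R1 = 1 + 2 + 3 + 6.5 + 9 + 10 + 11.5 + 13.5 = 56.5.
Step 3: U_X = R1 - n1(n1+1)/2 = 56.5 - 8*9/2 = 56.5 - 36 = 20.5.
       U_Y = n1*n2 - U_X = 64 - 20.5 = 43.5.
Step 4: Ties are present, so use the tie-corrected normal approximation (with continuity correction) for the p-value.
Step 5: p-value = 0.246951; compare to alpha = 0.1. fail to reject H0.

U_X = 20.5, p = 0.246951, fail to reject H0 at alpha = 0.1.


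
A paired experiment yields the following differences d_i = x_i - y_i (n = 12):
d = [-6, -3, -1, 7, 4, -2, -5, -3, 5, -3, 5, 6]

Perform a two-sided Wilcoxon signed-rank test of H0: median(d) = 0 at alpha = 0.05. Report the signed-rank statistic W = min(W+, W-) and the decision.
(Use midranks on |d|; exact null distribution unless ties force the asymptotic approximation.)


Step 1: Drop any zero differences (none here) and take |d_i|.
|d| = [6, 3, 1, 7, 4, 2, 5, 3, 5, 3, 5, 6]
Step 2: Midrank |d_i| (ties get averaged ranks).
ranks: |6|->10.5, |3|->4, |1|->1, |7|->12, |4|->6, |2|->2, |5|->8, |3|->4, |5|->8, |3|->4, |5|->8, |6|->10.5
Step 3: Attach original signs; sum ranks with positive sign and with negative sign.
W+ = 12 + 6 + 8 + 8 + 10.5 = 44.5
W- = 10.5 + 4 + 1 + 2 + 8 + 4 + 4 = 33.5
(Check: W+ + W- = 78 should equal n(n+1)/2 = 78.)
Step 4: Test statistic W = min(W+, W-) = 33.5.
Step 5: Ties in |d|, so use the tie-corrected normal approximation.
        E[W] = n(n+1)/4 = 12*13/4 = 39.
        Tie groups: |d|=3 (t=3), |d|=5 (t=3), |d|=6 (t=2); sum(t^3 - t) = 54.
        Var[W] = n(n+1)(2n+1)/24 - sum(t^3-t)/48 = 3900/24 - 54/48 = 161.375.
        z = (W - E[W]) / sqrt(Var[W]) = (33.5 - 39) / 12.7033 = -0.4330.
        Two-sided p = 2*Phi(z) = 0.665046.
Step 6: alpha = 0.05. fail to reject H0.

W+ = 44.5, W- = 33.5, W = min = 33.5, p = 0.665046, fail to reject H0.


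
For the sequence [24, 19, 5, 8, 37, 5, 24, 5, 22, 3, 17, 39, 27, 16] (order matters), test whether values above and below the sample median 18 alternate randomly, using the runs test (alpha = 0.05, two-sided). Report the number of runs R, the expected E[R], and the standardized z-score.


Step 1: Compute median = 18; label A = above, B = below.
Labels in order: AABBABABABBAAB  (n_A = 7, n_B = 7)
Step 2: Count runs R = 10.
Step 3: Under H0 (random ordering), E[R] = 2*n_A*n_B/(n_A+n_B) + 1 = 2*7*7/14 + 1 = 8.0000.
        Var[R] = 2*n_A*n_B*(2*n_A*n_B - n_A - n_B) / ((n_A+n_B)^2 * (n_A+n_B-1)) = 8232/2548 = 3.2308.
        SD[R] = 1.7974.
Step 4: Continuity-corrected z = (R - 0.5 - E[R]) / SD[R] = (10 - 0.5 - 8.0000) / 1.7974 = 0.8345.
Step 5: Two-sided p-value via normal approximation = 2*(1 - Phi(|z|)) = 0.403986.
Step 6: alpha = 0.05. fail to reject H0.

R = 10, z = 0.8345, p = 0.403986, fail to reject H0.


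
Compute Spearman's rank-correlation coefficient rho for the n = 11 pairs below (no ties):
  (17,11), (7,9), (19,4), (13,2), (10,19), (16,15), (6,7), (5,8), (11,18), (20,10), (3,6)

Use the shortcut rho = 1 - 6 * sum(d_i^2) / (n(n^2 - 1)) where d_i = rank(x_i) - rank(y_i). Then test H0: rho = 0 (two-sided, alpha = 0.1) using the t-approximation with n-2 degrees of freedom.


Step 1: Rank x and y separately (midranks; no ties here).
rank(x): 17->9, 7->4, 19->10, 13->7, 10->5, 16->8, 6->3, 5->2, 11->6, 20->11, 3->1
rank(y): 11->8, 9->6, 4->2, 2->1, 19->11, 15->9, 7->4, 8->5, 18->10, 10->7, 6->3
Step 2: d_i = R_x(i) - R_y(i); compute d_i^2.
  (9-8)^2=1, (4-6)^2=4, (10-2)^2=64, (7-1)^2=36, (5-11)^2=36, (8-9)^2=1, (3-4)^2=1, (2-5)^2=9, (6-10)^2=16, (11-7)^2=16, (1-3)^2=4
sum(d^2) = 188.
Step 3: rho = 1 - 6*188 / (11*(11^2 - 1)) = 1 - 1128/1320 = 0.145455.
Step 4: Under H0, t = rho * sqrt((n-2)/(1-rho^2)) = 0.4411 ~ t(9).
Step 5: Two-sided p-value from the t-distribution with 9 df = 0.669579.
Step 6: alpha = 0.1. fail to reject H0.

rho = 0.1455, p = 0.669579, fail to reject H0 at alpha = 0.1.


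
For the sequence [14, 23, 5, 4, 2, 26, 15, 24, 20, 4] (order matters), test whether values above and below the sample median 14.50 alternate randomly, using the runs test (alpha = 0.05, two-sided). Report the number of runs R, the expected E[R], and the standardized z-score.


Step 1: Compute median = 14.50; label A = above, B = below.
Labels in order: BABBBAAAAB  (n_A = 5, n_B = 5)
Step 2: Count runs R = 5.
Step 3: Under H0 (random ordering), E[R] = 2*n_A*n_B/(n_A+n_B) + 1 = 2*5*5/10 + 1 = 6.0000.
        Var[R] = 2*n_A*n_B*(2*n_A*n_B - n_A - n_B) / ((n_A+n_B)^2 * (n_A+n_B-1)) = 2000/900 = 2.2222.
        SD[R] = 1.4907.
Step 4: Continuity-corrected z = (R + 0.5 - E[R]) / SD[R] = (5 + 0.5 - 6.0000) / 1.4907 = -0.3354.
Step 5: Two-sided p-value via normal approximation = 2*(1 - Phi(|z|)) = 0.737316.
Step 6: alpha = 0.05. fail to reject H0.

R = 5, z = -0.3354, p = 0.737316, fail to reject H0.


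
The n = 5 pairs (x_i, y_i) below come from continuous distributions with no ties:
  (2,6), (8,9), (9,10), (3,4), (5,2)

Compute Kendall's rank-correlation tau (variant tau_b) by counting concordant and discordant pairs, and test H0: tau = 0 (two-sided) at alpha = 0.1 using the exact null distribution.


Step 1: Enumerate the 10 unordered pairs (i,j) with i<j and classify each by sign(x_j-x_i) * sign(y_j-y_i).
  (1,2):dx=+6,dy=+3->C; (1,3):dx=+7,dy=+4->C; (1,4):dx=+1,dy=-2->D; (1,5):dx=+3,dy=-4->D
  (2,3):dx=+1,dy=+1->C; (2,4):dx=-5,dy=-5->C; (2,5):dx=-3,dy=-7->C; (3,4):dx=-6,dy=-6->C
  (3,5):dx=-4,dy=-8->C; (4,5):dx=+2,dy=-2->D
Step 2: C = 7, D = 3, total pairs = 10.
Step 3: tau = (C - D)/(n(n-1)/2) = (7 - 3)/10 = 0.400000.
Step 4: Exact two-sided p-value (enumerate n! = 120 permutations of y under H0): p = 0.483333.
Step 5: alpha = 0.1. fail to reject H0.

tau_b = 0.4000 (C=7, D=3), p = 0.483333, fail to reject H0.


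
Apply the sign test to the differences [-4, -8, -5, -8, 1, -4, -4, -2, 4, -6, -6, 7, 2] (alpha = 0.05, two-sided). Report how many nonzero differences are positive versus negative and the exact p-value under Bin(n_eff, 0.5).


Step 1: Discard zero differences. Original n = 13; n_eff = number of nonzero differences = 13.
Nonzero differences (with sign): -4, -8, -5, -8, +1, -4, -4, -2, +4, -6, -6, +7, +2
Step 2: Count signs: positive = 4, negative = 9.
Step 3: Under H0: P(positive) = 0.5, so the number of positives S ~ Bin(13, 0.5).
Step 4: Two-sided exact p-value = sum of Bin(13,0.5) probabilities at or below the observed probability = 0.266846.
Step 5: alpha = 0.05. fail to reject H0.

n_eff = 13, pos = 4, neg = 9, p = 0.266846, fail to reject H0.


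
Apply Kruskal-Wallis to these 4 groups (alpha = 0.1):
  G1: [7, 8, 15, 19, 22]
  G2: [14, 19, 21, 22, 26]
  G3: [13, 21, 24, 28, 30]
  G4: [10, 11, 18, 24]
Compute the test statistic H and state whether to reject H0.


Step 1: Combine all N = 19 observations and assign midranks.
sorted (value, group, rank): (7,G1,1), (8,G1,2), (10,G4,3), (11,G4,4), (13,G3,5), (14,G2,6), (15,G1,7), (18,G4,8), (19,G1,9.5), (19,G2,9.5), (21,G2,11.5), (21,G3,11.5), (22,G1,13.5), (22,G2,13.5), (24,G3,15.5), (24,G4,15.5), (26,G2,17), (28,G3,18), (30,G3,19)
Step 2: Sum ranks within each group.
R_1 = 33 (n_1 = 5)
R_2 = 57.5 (n_2 = 5)
R_3 = 69 (n_3 = 5)
R_4 = 30.5 (n_4 = 4)
Step 3: H = 12/(N(N+1)) * sum(R_i^2/n_i) - 3(N+1)
     = 12/(19*20) * (33^2/5 + 57.5^2/5 + 69^2/5 + 30.5^2/4) - 3*20
     = 0.031579 * 2063.81 - 60
     = 5.173026.
Step 4: Ties present; correction factor C = 1 - 24/(19^3 - 19) = 0.996491. Corrected H = 5.173026 / 0.996491 = 5.191241.
Step 5: Under H0, H ~ chi^2(3); p-value = 0.158317.
Step 6: alpha = 0.1. fail to reject H0.

H = 5.1912, df = 3, p = 0.158317, fail to reject H0.


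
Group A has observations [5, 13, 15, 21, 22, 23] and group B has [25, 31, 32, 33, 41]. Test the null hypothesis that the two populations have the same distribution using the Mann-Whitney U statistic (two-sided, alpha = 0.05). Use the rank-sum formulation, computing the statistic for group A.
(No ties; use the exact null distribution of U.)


Step 1: Combine and sort all 11 observations; assign midranks.
sorted (value, group): (5,X), (13,X), (15,X), (21,X), (22,X), (23,X), (25,Y), (31,Y), (32,Y), (33,Y), (41,Y)
ranks: 5->1, 13->2, 15->3, 21->4, 22->5, 23->6, 25->7, 31->8, 32->9, 33->10, 41->11
Step 2: Rank sum for X: R1 = 1 + 2 + 3 + 4 + 5 + 6 = 21.
Step 3: U_X = R1 - n1(n1+1)/2 = 21 - 6*7/2 = 21 - 21 = 0.
       U_Y = n1*n2 - U_X = 30 - 0 = 30.
Step 4: No ties, so the exact null distribution of U (based on enumerating the C(11,6) = 462 equally likely rank assignments) gives the two-sided p-value.
Step 5: p-value = 0.004329; compare to alpha = 0.05. reject H0.

U_X = 0, p = 0.004329, reject H0 at alpha = 0.05.


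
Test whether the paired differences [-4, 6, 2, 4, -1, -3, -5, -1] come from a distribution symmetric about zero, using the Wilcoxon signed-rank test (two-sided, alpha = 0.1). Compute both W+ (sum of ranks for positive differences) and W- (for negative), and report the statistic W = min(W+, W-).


Step 1: Drop any zero differences (none here) and take |d_i|.
|d| = [4, 6, 2, 4, 1, 3, 5, 1]
Step 2: Midrank |d_i| (ties get averaged ranks).
ranks: |4|->5.5, |6|->8, |2|->3, |4|->5.5, |1|->1.5, |3|->4, |5|->7, |1|->1.5
Step 3: Attach original signs; sum ranks with positive sign and with negative sign.
W+ = 8 + 3 + 5.5 = 16.5
W- = 5.5 + 1.5 + 4 + 7 + 1.5 = 19.5
(Check: W+ + W- = 36 should equal n(n+1)/2 = 36.)
Step 4: Test statistic W = min(W+, W-) = 16.5.
Step 5: Ties in |d|, so use the tie-corrected normal approximation.
        E[W] = n(n+1)/4 = 8*9/4 = 18.
        Tie groups: |d|=1 (t=2), |d|=4 (t=2); sum(t^3 - t) = 12.
        Var[W] = n(n+1)(2n+1)/24 - sum(t^3-t)/48 = 1224/24 - 12/48 = 50.75.
        z = (W - E[W]) / sqrt(Var[W]) = (16.5 - 18) / 7.1239 = -0.2106.
        Two-sided p = 2*Phi(z) = 0.833232.
Step 6: alpha = 0.1. fail to reject H0.

W+ = 16.5, W- = 19.5, W = min = 16.5, p = 0.833232, fail to reject H0.


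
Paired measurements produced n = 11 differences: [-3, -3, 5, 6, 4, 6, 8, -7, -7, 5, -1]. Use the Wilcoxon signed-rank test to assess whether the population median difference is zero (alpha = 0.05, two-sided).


Step 1: Drop any zero differences (none here) and take |d_i|.
|d| = [3, 3, 5, 6, 4, 6, 8, 7, 7, 5, 1]
Step 2: Midrank |d_i| (ties get averaged ranks).
ranks: |3|->2.5, |3|->2.5, |5|->5.5, |6|->7.5, |4|->4, |6|->7.5, |8|->11, |7|->9.5, |7|->9.5, |5|->5.5, |1|->1
Step 3: Attach original signs; sum ranks with positive sign and with negative sign.
W+ = 5.5 + 7.5 + 4 + 7.5 + 11 + 5.5 = 41
W- = 2.5 + 2.5 + 9.5 + 9.5 + 1 = 25
(Check: W+ + W- = 66 should equal n(n+1)/2 = 66.)
Step 4: Test statistic W = min(W+, W-) = 25.
Step 5: Ties in |d|, so use the tie-corrected normal approximation.
        E[W] = n(n+1)/4 = 11*12/4 = 33.
        Tie groups: |d|=3 (t=2), |d|=5 (t=2), |d|=6 (t=2), |d|=7 (t=2); sum(t^3 - t) = 24.
        Var[W] = n(n+1)(2n+1)/24 - sum(t^3-t)/48 = 3036/24 - 24/48 = 126.
        z = (W - E[W]) / sqrt(Var[W]) = (25 - 33) / 11.2250 = -0.7127.
        Two-sided p = 2*Phi(z) = 0.476033.
Step 6: alpha = 0.05. fail to reject H0.

W+ = 41, W- = 25, W = min = 25, p = 0.476033, fail to reject H0.


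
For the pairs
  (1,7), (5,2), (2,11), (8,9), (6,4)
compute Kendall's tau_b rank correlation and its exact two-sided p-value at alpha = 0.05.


Step 1: Enumerate the 10 unordered pairs (i,j) with i<j and classify each by sign(x_j-x_i) * sign(y_j-y_i).
  (1,2):dx=+4,dy=-5->D; (1,3):dx=+1,dy=+4->C; (1,4):dx=+7,dy=+2->C; (1,5):dx=+5,dy=-3->D
  (2,3):dx=-3,dy=+9->D; (2,4):dx=+3,dy=+7->C; (2,5):dx=+1,dy=+2->C; (3,4):dx=+6,dy=-2->D
  (3,5):dx=+4,dy=-7->D; (4,5):dx=-2,dy=-5->C
Step 2: C = 5, D = 5, total pairs = 10.
Step 3: tau = (C - D)/(n(n-1)/2) = (5 - 5)/10 = 0.000000.
Step 4: Exact two-sided p-value (enumerate n! = 120 permutations of y under H0): p = 1.000000.
Step 5: alpha = 0.05. fail to reject H0.

tau_b = 0.0000 (C=5, D=5), p = 1.000000, fail to reject H0.


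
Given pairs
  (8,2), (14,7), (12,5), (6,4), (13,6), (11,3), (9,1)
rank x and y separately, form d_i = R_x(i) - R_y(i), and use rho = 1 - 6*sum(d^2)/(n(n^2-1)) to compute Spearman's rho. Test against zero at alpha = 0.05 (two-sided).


Step 1: Rank x and y separately (midranks; no ties here).
rank(x): 8->2, 14->7, 12->5, 6->1, 13->6, 11->4, 9->3
rank(y): 2->2, 7->7, 5->5, 4->4, 6->6, 3->3, 1->1
Step 2: d_i = R_x(i) - R_y(i); compute d_i^2.
  (2-2)^2=0, (7-7)^2=0, (5-5)^2=0, (1-4)^2=9, (6-6)^2=0, (4-3)^2=1, (3-1)^2=4
sum(d^2) = 14.
Step 3: rho = 1 - 6*14 / (7*(7^2 - 1)) = 1 - 84/336 = 0.750000.
Step 4: Under H0, t = rho * sqrt((n-2)/(1-rho^2)) = 2.5355 ~ t(5).
Step 5: Two-sided p-value from the t-distribution with 5 df = 0.052181.
Step 6: alpha = 0.05. fail to reject H0.

rho = 0.7500, p = 0.052181, fail to reject H0 at alpha = 0.05.


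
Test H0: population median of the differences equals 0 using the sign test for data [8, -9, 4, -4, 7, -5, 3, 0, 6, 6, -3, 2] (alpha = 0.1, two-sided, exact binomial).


Step 1: Discard zero differences. Original n = 12; n_eff = number of nonzero differences = 11.
Nonzero differences (with sign): +8, -9, +4, -4, +7, -5, +3, +6, +6, -3, +2
Step 2: Count signs: positive = 7, negative = 4.
Step 3: Under H0: P(positive) = 0.5, so the number of positives S ~ Bin(11, 0.5).
Step 4: Two-sided exact p-value = sum of Bin(11,0.5) probabilities at or below the observed probability = 0.548828.
Step 5: alpha = 0.1. fail to reject H0.

n_eff = 11, pos = 7, neg = 4, p = 0.548828, fail to reject H0.


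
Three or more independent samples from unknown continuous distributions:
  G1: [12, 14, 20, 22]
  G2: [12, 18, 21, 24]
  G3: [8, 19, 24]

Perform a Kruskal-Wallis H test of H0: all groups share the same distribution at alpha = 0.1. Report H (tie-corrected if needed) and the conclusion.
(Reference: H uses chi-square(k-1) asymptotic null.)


Step 1: Combine all N = 11 observations and assign midranks.
sorted (value, group, rank): (8,G3,1), (12,G1,2.5), (12,G2,2.5), (14,G1,4), (18,G2,5), (19,G3,6), (20,G1,7), (21,G2,8), (22,G1,9), (24,G2,10.5), (24,G3,10.5)
Step 2: Sum ranks within each group.
R_1 = 22.5 (n_1 = 4)
R_2 = 26 (n_2 = 4)
R_3 = 17.5 (n_3 = 3)
Step 3: H = 12/(N(N+1)) * sum(R_i^2/n_i) - 3(N+1)
     = 12/(11*12) * (22.5^2/4 + 26^2/4 + 17.5^2/3) - 3*12
     = 0.090909 * 397.646 - 36
     = 0.149621.
Step 4: Ties present; correction factor C = 1 - 12/(11^3 - 11) = 0.990909. Corrected H = 0.149621 / 0.990909 = 0.150994.
Step 5: Under H0, H ~ chi^2(2); p-value = 0.927283.
Step 6: alpha = 0.1. fail to reject H0.

H = 0.1510, df = 2, p = 0.927283, fail to reject H0.
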